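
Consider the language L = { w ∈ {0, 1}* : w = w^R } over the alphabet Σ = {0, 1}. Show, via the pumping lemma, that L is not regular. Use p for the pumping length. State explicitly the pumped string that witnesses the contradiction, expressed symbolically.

0^{p+k} 1 0^p

Toward a contradiction, assume L is regular with pumping length p.
Take w = 0^p 1 0^p, a palindrome of length 2p+1 ≥ p.
By the pumping lemma, w = xyz with |xy| ≤ p and |y| ≥ 1.
Because |xy| ≤ p and w begins with p copies of 0, we have y = 0^k with 1 ≤ k ≤ p.
Pump with i = 2: xy^2z = 0^{p+k} 1 0^p. Its reverse is 0^p 1 0^{p+k}, which differs from xy^2z since k ≥ 1. So xy^2z is not a palindrome and xy^2z ∉ L.
This contradicts the pumping lemma, so L is not regular.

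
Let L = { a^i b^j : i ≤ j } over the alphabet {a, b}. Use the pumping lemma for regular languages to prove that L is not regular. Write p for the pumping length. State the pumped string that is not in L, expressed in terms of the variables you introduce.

Assume L is regular. Let p be the pumping length given by the pumping lemma.
Choose w = a^p b^p ∈ L, with |w| = 2p ≥ p.
The pumping lemma gives a decomposition w = xyz where |xy| ≤ p and y is nonempty.
Since the first p symbols of w are all a's and |xy| ≤ p, y lies entirely in the leading a-block: y = a^k for some k with 1 ≤ k ≤ p.
Consider xy^2z = a^{p+k} b^p. Since k ≥ 1, the a-count p+k exceeds the b-count p, so i ≤ j fails; thus xy^2z ∉ L.
This is a contradiction; hence L is not regular.

a^{p+k} b^p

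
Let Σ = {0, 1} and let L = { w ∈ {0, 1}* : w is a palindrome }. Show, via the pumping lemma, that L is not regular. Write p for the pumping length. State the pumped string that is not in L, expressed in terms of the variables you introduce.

Toward a contradiction, assume L is regular with pumping length p.
Take w = 0^p 1 0^p, a palindrome of length 2p+1 ≥ p.
By the pumping lemma, w = xyz with |xy| ≤ p and |y| ≥ 1.
The first p characters of w are 0's, so xy (and hence y) consists only of 0's. Write y = 0^k, 1 ≤ k ≤ p.
Pump with i = 2: xy^2z = 0^{p+k} 1 0^p. Its reverse is 0^p 1 0^{p+k}, which differs from xy^2z since k ≥ 1. So xy^2z is not a palindrome and xy^2z ∉ L.
Contradiction. Therefore L is not regular.

0^{p+k} 1 0^p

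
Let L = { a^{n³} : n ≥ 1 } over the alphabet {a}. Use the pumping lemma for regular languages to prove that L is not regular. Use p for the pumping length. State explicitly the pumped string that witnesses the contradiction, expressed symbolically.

a^{p³+k}

Suppose for contradiction that L is regular, and let p be the pumping length.
Take w = a^{p³} ∈ L with |w| = p³ ≥ p.
The pumping lemma gives a decomposition w = xyz where |xy| ≤ p and y is nonempty.
Then y = a^k for some k with 1 ≤ k ≤ p.
Pump with i = 2: xy^2z = a^{p³+k}. Since 1 ≤ k ≤ p, p³ < p³+k ≤ p³+p < p³+3p²+3p+1 = (p+1)³, so p³+k is not a perfect cube. So xy^2z ∉ L.
Contradiction. Therefore L is not regular.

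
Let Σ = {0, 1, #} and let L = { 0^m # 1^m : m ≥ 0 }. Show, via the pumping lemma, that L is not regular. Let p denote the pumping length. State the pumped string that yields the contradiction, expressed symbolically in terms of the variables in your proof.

0^{p+k} # 1^p

Assume L is regular. Let p be the pumping length given by the pumping lemma.
Take w = 0^p # 1^p ∈ L with |w| = 2p+1 ≥ p.
Write w = xyz as guaranteed by the lemma, with |xy| ≤ p and y is nonempty.
Since the first p symbols of w are all 0's and |xy| ≤ p, y lies entirely in the leading 0-block: y = 0^k for some k with 1 ≤ k ≤ p.
Pump with i = 2: xy^2z = 0^{p+k} # 1^p, which would require p+k = p. But k ≥ 1, so xy^2z ∉ L.
This contradicts the pumping lemma, so L is not regular.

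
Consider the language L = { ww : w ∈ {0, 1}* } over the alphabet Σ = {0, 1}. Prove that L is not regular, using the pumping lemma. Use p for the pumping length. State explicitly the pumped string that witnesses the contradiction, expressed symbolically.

0^{p+k} 1^p 0^p 1^p

Suppose for contradiction that L is regular, and let p be the pumping length.
Take w = 0^p 1^p 0^p 1^p = uu where u = 0^p1^p; then w ∈ L and |w| = 4p ≥ p.
The pumping lemma gives a decomposition w = xyz where |xy| ≤ p and |y| > 0.
Because |xy| ≤ p and w begins with p copies of 0, we have y = 0^k with 1 ≤ k ≤ p.
Pump with i = 2: xy^2z = 0^{p+k} 1^p 0^p 1^p, of length 4p+k. Suppose this equals vv. The string starts with 0 and ends with 1, so v does too; thus the boundary between the two copies of v is a 1→0 transition. There is exactly one such transition, at position 2p+k, so |v| = 2p+k and |vv| = 4p+2k ≠ 4p+k since k ≥ 1. So xy^2z ∉ L.
This contradicts the pumping lemma, so L is not regular.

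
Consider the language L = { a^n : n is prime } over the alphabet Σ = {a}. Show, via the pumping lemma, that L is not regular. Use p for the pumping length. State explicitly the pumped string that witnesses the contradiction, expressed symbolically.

Assume L is regular; let p be its pumping constant.
Let q be a prime with q ≥ p+2 (infinitely many primes exist), and take w = a^q ∈ L with |w| = q ≥ p.
Write w = xyz as guaranteed by the lemma, with |xy| ≤ p and y is nonempty.
Then y = a^k for some k with 1 ≤ k ≤ p.
Since 1 ≤ k ≤ p, |xz| = q-k. Pump with i = q+1: |xy^{q+1}z| = (q-k)+(q+1)k = q+qk = q(1+k), which is composite (both factors ≥ 2). So xy^{q+1}z = a^{q(1+k)} ∉ L.
This is a contradiction; hence L is not regular.

a^{q(1+k)}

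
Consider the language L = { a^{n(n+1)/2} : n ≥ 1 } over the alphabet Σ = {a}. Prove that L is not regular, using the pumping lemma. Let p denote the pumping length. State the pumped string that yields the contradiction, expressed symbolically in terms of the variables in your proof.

a^{p(p+1)/2+k}

Suppose for contradiction that L is regular, and let p be the pumping length.
Take w = a^{p(p+1)/2} ∈ L with |w| = p(p+1)/2 ≥ p.
Write w = xyz as guaranteed by the lemma, with |xy| ≤ p and |y| ≥ 1.
Then y = a^k for some k with 1 ≤ k ≤ p.
Pump with i = 2: xy^2z = a^{p(p+1)/2+k}. Since 1 ≤ k ≤ p, p(p+1)/2 < p(p+1)/2+k ≤ p(p+1)/2+p < (p+1)(p+2)/2, so p(p+1)/2+k is strictly between consecutive triangular numbers. So xy^2z ∉ L.
This contradicts the pumping lemma, so L is not regular.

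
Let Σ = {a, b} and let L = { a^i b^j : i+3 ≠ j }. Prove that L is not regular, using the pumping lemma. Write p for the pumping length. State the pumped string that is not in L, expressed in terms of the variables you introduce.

a^{p+p!} b^{p+p!+3}

Toward a contradiction, assume L is regular with pumping length p.
Choose w = a^p b^{p+p!+3}. Since p ≠ (p+p!+3)-3 = p+p!, w ∈ L; and |w| ≥ p.
By the pumping lemma, w = xyz with |xy| ≤ p and y is nonempty.
Since the first p symbols of w are all a's and |xy| ≤ p, y lies entirely in the leading a-block: y = a^k for some k with 1 ≤ k ≤ p.
Since 1 ≤ k ≤ p, k divides p!; set t = 1 + p!/k. Then xy^t z has p + (p!/k)·k = p + p! copies of a. Now the a-count is p+p! and (b-count)-3 = (p+p!+3)-3 = p+p!, so i+3 ≠ j fails. So xy^t z = a^{p+p!} b^{p+p!+3} ∉ L.
Contradiction. Therefore L is not regular.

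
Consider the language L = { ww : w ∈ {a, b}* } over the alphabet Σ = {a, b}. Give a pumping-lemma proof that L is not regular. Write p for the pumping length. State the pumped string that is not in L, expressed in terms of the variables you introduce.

Toward a contradiction, assume L is regular with pumping length p.
Take w = a^p b^p a^p b^p = uu where u = a^pb^p; then w ∈ L and |w| = 4p ≥ p.
By the pumping lemma, w = xyz with |xy| ≤ p and y is nonempty.
Since the first p symbols of w are all a's and |xy| ≤ p, y lies entirely in the leading a-block: y = a^k for some k with 1 ≤ k ≤ p.
Pump with i = 2: xy^2z = a^{p+k} b^p a^p b^p, of length 4p+k. Suppose this equals vv. The string starts with a and ends with b, so v does too; thus the boundary between the two copies of v is a b→a transition. There is exactly one such transition, at position 2p+k, so |v| = 2p+k and |vv| = 4p+2k ≠ 4p+k since k ≥ 1. So xy^2z ∉ L.
This contradicts the pumping lemma, so L is not regular.

a^{p+k} b^p a^p b^p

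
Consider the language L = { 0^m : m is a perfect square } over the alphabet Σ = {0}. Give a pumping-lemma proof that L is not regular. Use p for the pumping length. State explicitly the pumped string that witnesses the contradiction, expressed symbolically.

0^{p²+k}

Suppose for contradiction that L is regular, and let p be the pumping length.
Take w = 0^{p²} ∈ L with |w| = p² ≥ p.
By the pumping lemma, w = xyz with |xy| ≤ p and y is nonempty.
Then y = 0^k for some k with 1 ≤ k ≤ p.
Pump with i = 2: xy^2z = 0^{p²+k}. Since 1 ≤ k ≤ p, p² < p²+k ≤ p²+p < (p+1)², so p²+k lies strictly between consecutive squares and is not a perfect square. So xy^2z ∉ L.
This is a contradiction; hence L is not regular.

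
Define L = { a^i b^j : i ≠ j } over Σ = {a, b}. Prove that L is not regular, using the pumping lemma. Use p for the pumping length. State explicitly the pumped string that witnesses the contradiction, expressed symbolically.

Assume L is regular. Let p be the pumping length given by the pumping lemma.
Choose w = a^p b^{p+p!}. Since p ≠ p+p!, w ∈ L; and |w| ≥ p.
The pumping lemma gives a decomposition w = xyz where |xy| ≤ p and |y| > 0.
Because |xy| ≤ p and w begins with p copies of a, we have y = a^k with 1 ≤ k ≤ p.
Since 1 ≤ k ≤ p, k divides p!; set t = 1 + p!/k. Then xy^t z has p + (p!/k)·k = p + p! copies of a. Now the a-count equals the b-count, so i ≠ j fails. So xy^t z = a^{p+p!} b^{p+p!} ∉ L.
This contradicts the pumping lemma, so L is not regular.

a^{p+p!} b^{p+p!}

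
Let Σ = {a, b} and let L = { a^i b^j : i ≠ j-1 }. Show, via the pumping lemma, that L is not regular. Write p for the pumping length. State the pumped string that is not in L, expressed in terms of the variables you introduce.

Toward a contradiction, assume L is regular with pumping length p.
Choose w = a^p b^{p+p!+1}. Since p ≠ (p+p!+1)-1 = p+p!, w ∈ L; and |w| ≥ p.
Write w = xyz as guaranteed by the lemma, with |xy| ≤ p and |y| ≥ 1.
Because |xy| ≤ p and w begins with p copies of a, we have y = a^k with 1 ≤ k ≤ p.
Since 1 ≤ k ≤ p, k divides p!; set t = 1 + p!/k. Then xy^t z has p + (p!/k)·k = p + p! copies of a. Now the a-count is p+p! and (b-count)-1 = (p+p!+1)-1 = p+p!, so i ≠ j-1 fails. So xy^t z = a^{p+p!} b^{p+p!+1} ∉ L.
This contradicts the pumping lemma, so L is not regular.

a^{p+p!} b^{p+p!+1}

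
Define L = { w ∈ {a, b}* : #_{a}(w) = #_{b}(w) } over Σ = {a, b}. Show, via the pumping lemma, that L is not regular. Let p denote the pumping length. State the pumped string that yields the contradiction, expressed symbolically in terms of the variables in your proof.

a^{p+k} b^p

Assume L is regular. Let p be the pumping length given by the pumping lemma.
Choose w = a^p b^p ∈ L with |w| = 2p ≥ p.
By the pumping lemma, w = xyz with |xy| ≤ p and y is nonempty.
Since the first p symbols of w are all a's and |xy| ≤ p, y lies entirely in the leading a-block: y = a^k for some k with 1 ≤ k ≤ p.
Pump with i = 2: xy^2z = a^{p+k} b^p has p+k occurrences of a but only p of b. Since k ≥ 1 the counts differ, so xy^2z ∉ L.
This is a contradiction; hence L is not regular.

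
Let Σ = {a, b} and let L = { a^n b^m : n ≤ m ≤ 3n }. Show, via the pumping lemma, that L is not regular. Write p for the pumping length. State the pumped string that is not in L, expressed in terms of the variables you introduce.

a^{p+k} b^p

Assume L is regular; let p be its pumping constant.
Take w = a^p b^p ∈ L (since p ≤ p ≤ 3p), with |w| = 2p ≥ p.
By the pumping lemma, w = xyz with |xy| ≤ p and y is nonempty.
Because |xy| ≤ p and w begins with p copies of a, we have y = a^k with 1 ≤ k ≤ p.
Pump with i = 2: xy^2z = a^{p+k} b^p. Now n = p+k > p = m, so the condition n ≤ m fails. Thus xy^2z ∉ L.
This contradicts the pumping lemma, so L is not regular.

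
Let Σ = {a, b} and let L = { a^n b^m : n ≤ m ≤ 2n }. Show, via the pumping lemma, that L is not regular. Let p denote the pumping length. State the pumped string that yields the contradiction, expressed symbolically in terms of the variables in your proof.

Suppose for contradiction that L is regular, and let p be the pumping length.
Take w = a^p b^p ∈ L (since p ≤ p ≤ 2p), with |w| = 2p ≥ p.
Write w = xyz as guaranteed by the lemma, with |xy| ≤ p and |y| > 0.
Because |xy| ≤ p and w begins with p copies of a, we have y = a^k with 1 ≤ k ≤ p.
Pump with i = 2: xy^2z = a^{p+k} b^p. Now n = p+k > p = m, so the condition n ≤ m fails. Thus xy^2z ∉ L.
Contradiction. Therefore L is not regular.

a^{p+k} b^p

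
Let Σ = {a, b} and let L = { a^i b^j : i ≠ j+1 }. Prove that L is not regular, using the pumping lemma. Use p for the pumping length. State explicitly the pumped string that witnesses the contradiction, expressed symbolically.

Suppose for contradiction that L is regular, and let p be the pumping length.
Choose w = a^p b^{p+p!-1}. Since p ≠ (p+p!-1)+1 = p+p!, w ∈ L; and |w| ≥ p.
Write w = xyz as guaranteed by the lemma, with |xy| ≤ p and y is nonempty.
Since the first p symbols of w are all a's and |xy| ≤ p, y lies entirely in the leading a-block: y = a^k for some k with 1 ≤ k ≤ p.
Since 1 ≤ k ≤ p, k divides p!; set t = 1 + p!/k. Then xy^t z has p + (p!/k)·k = p + p! copies of a. Now the a-count is p+p! and (b-count)+1 = (p+p!-1)+1 = p+p!, so i ≠ j+1 fails. So xy^t z = a^{p+p!} b^{p+p!-1} ∉ L.
This contradicts the pumping lemma, so L is not regular.

a^{p+p!} b^{p+p!-1}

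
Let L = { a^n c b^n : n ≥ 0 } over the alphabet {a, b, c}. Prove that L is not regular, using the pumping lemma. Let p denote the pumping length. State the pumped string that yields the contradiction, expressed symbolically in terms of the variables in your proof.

Assume L is regular. Let p be the pumping length given by the pumping lemma.
Take w = a^p c b^p ∈ L with |w| = 2p+1 ≥ p.
Write w = xyz as guaranteed by the lemma, with |xy| ≤ p and y is nonempty.
Because |xy| ≤ p and w begins with p copies of a, we have y = a^k with 1 ≤ k ≤ p.
Pump with i = 2: xy^2z = a^{p+k} c b^p, which would require p+k = p. But k ≥ 1, so xy^2z ∉ L.
Contradiction. Therefore L is not regular.

a^{p+k} c b^p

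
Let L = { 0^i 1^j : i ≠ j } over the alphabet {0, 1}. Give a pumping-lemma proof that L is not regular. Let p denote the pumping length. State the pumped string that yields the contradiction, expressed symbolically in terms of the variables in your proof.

Assume L is regular. Let p be the pumping length given by the pumping lemma.
Choose w = 0^p 1^{p+p!}. Since p ≠ p+p!, w ∈ L; and |w| ≥ p.
By the pumping lemma, w = xyz with |xy| ≤ p and y is nonempty.
The first p characters of w are 0's, so xy (and hence y) consists only of 0's. Write y = 0^k, 1 ≤ k ≤ p.
Since 1 ≤ k ≤ p, k divides p!; set t = 1 + p!/k. Then xy^t z has p + (p!/k)·k = p + p! copies of 0. Now the 0-count equals the 1-count, so i ≠ j fails. So xy^t z = 0^{p+p!} 1^{p+p!} ∉ L.
Contradiction. Therefore L is not regular.

0^{p+p!} 1^{p+p!}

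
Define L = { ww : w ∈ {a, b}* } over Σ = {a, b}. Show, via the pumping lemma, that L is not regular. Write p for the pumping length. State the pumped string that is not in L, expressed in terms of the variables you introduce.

a^{p+k} b^p a^p b^p

Assume L is regular; let p be its pumping constant.
Take w = a^p b^p a^p b^p = uu where u = a^pb^p; then w ∈ L and |w| = 4p ≥ p.
Write w = xyz as guaranteed by the lemma, with |xy| ≤ p and |y| > 0.
Because |xy| ≤ p and w begins with p copies of a, we have y = a^k with 1 ≤ k ≤ p.
Pump with i = 2: xy^2z = a^{p+k} b^p a^p b^p, of length 4p+k. Suppose this equals vv. The string starts with a and ends with b, so v does too; thus the boundary between the two copies of v is a b→a transition. There is exactly one such transition, at position 2p+k, so |v| = 2p+k and |vv| = 4p+2k ≠ 4p+k since k ≥ 1. So xy^2z ∉ L.
This is a contradiction; hence L is not regular.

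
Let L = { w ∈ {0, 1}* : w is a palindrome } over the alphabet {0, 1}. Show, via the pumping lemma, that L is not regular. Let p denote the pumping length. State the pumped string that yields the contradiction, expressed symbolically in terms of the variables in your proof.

Toward a contradiction, assume L is regular with pumping length p.
Take w = 0^p 1 0^p, a palindrome of length 2p+1 ≥ p.
The pumping lemma gives a decomposition w = xyz where |xy| ≤ p and |y| ≥ 1.
Because |xy| ≤ p and w begins with p copies of 0, we have y = 0^k with 1 ≤ k ≤ p.
Pump with i = 2: xy^2z = 0^{p+k} 1 0^p. Its reverse is 0^p 1 0^{p+k}, which differs from xy^2z since k ≥ 1. So xy^2z is not a palindrome and xy^2z ∉ L.
This contradicts the pumping lemma, so L is not regular.

0^{p+k} 1 0^p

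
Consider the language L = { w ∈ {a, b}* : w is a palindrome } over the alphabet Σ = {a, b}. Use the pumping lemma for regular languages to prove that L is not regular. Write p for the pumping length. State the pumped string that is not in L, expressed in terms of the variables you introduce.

Assume L is regular. Let p be the pumping length given by the pumping lemma.
Take w = a^p b a^p, a palindrome of length 2p+1 ≥ p.
By the pumping lemma, w = xyz with |xy| ≤ p and y is nonempty.
The first p characters of w are a's, so xy (and hence y) consists only of a's. Write y = a^k, 1 ≤ k ≤ p.
Pump with i = 2: xy^2z = a^{p+k} b a^p. Its reverse is a^p b a^{p+k}, which differs from xy^2z since k ≥ 1. So xy^2z is not a palindrome and xy^2z ∉ L.
Contradiction. Therefore L is not regular.

a^{p+k} b a^p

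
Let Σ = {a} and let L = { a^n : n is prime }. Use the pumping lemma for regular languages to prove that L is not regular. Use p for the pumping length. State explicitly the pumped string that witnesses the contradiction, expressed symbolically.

a^{q(1+k)}

Assume L is regular. Let p be the pumping length given by the pumping lemma.
Let q be a prime with q ≥ p+2 (infinitely many primes exist), and take w = a^q ∈ L with |w| = q ≥ p.
Write w = xyz as guaranteed by the lemma, with |xy| ≤ p and |y| > 0.
Then y = a^k for some k with 1 ≤ k ≤ p.
Since 1 ≤ k ≤ p, |xz| = q-k. Pump with i = q+1: |xy^{q+1}z| = (q-k)+(q+1)k = q+qk = q(1+k), which is composite (both factors ≥ 2). So xy^{q+1}z = a^{q(1+k)} ∉ L.
Contradiction. Therefore L is not regular.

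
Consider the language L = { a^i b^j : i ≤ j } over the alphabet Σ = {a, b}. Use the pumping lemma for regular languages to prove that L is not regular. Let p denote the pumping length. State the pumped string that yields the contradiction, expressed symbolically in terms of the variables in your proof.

Toward a contradiction, assume L is regular with pumping length p.
Choose w = a^p b^p ∈ L, with |w| = 2p ≥ p.
By the pumping lemma, w = xyz with |xy| ≤ p and y is nonempty.
Since the first p symbols of w are all a's and |xy| ≤ p, y lies entirely in the leading a-block: y = a^k for some k with 1 ≤ k ≤ p.
Consider xy^2z = a^{p+k} b^p. Since k ≥ 1, the a-count p+k exceeds the b-count p, so i ≤ j fails; thus xy^2z ∉ L.
This contradicts the pumping lemma, so L is not regular.

a^{p+k} b^p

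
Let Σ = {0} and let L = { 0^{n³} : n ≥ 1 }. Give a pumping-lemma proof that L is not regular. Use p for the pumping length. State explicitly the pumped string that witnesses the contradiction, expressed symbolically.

Toward a contradiction, assume L is regular with pumping length p.
Take w = 0^{p³} ∈ L with |w| = p³ ≥ p.
The pumping lemma gives a decomposition w = xyz where |xy| ≤ p and |y| > 0.
Then y = 0^k for some k with 1 ≤ k ≤ p.
Pump with i = 2: xy^2z = 0^{p³+k}. Since 1 ≤ k ≤ p, p³ < p³+k ≤ p³+p < p³+3p²+3p+1 = (p+1)³, so p³+k is not a perfect cube. So xy^2z ∉ L.
This is a contradiction; hence L is not regular.

0^{p³+k}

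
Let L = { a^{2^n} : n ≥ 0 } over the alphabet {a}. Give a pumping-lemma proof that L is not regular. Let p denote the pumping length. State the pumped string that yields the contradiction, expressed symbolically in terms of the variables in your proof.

Toward a contradiction, assume L is regular with pumping length p.
Take w = a^{2^p} ∈ L with |w| = 2^p ≥ p.
By the pumping lemma, w = xyz with |xy| ≤ p and y is nonempty.
Then y = a^k for some k with 1 ≤ k ≤ p.
Pump with i = 2: xy^2z = a^{2^p+k}. Since 1 ≤ k ≤ p < 2^p, we have 2^p < 2^p+k < 2^{p+1}, so 2^p+k is not a power of 2. So xy^2z ∉ L.
This is a contradiction; hence L is not regular.

a^{2^p+k}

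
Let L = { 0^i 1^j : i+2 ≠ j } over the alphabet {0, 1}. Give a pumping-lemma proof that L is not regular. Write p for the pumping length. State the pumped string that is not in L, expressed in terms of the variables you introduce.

Assume L is regular. Let p be the pumping length given by the pumping lemma.
Choose w = 0^p 1^{p+p!+2}. Since p ≠ (p+p!+2)-2 = p+p!, w ∈ L; and |w| ≥ p.
Write w = xyz as guaranteed by the lemma, with |xy| ≤ p and |y| ≥ 1.
Because |xy| ≤ p and w begins with p copies of 0, we have y = 0^k with 1 ≤ k ≤ p.
Since 1 ≤ k ≤ p, k divides p!; set t = 1 + p!/k. Then xy^t z has p + (p!/k)·k = p + p! copies of 0. Now the 0-count is p+p! and (1-count)-2 = (p+p!+2)-2 = p+p!, so i+2 ≠ j fails. So xy^t z = 0^{p+p!} 1^{p+p!+2} ∉ L.
This is a contradiction; hence L is not regular.

0^{p+p!} 1^{p+p!+2}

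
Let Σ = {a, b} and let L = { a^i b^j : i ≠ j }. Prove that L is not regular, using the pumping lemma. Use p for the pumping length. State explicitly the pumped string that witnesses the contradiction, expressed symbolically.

a^{p+p!} b^{p+p!}

Toward a contradiction, assume L is regular with pumping length p.
Choose w = a^p b^{p+p!}. Since p ≠ p+p!, w ∈ L; and |w| ≥ p.
By the pumping lemma, w = xyz with |xy| ≤ p and |y| > 0.
The first p characters of w are a's, so xy (and hence y) consists only of a's. Write y = a^k, 1 ≤ k ≤ p.
Since 1 ≤ k ≤ p, k divides p!; set t = 1 + p!/k. Then xy^t z has p + (p!/k)·k = p + p! copies of a. Now the a-count equals the b-count, so i ≠ j fails. So xy^t z = a^{p+p!} b^{p+p!} ∉ L.
This contradicts the pumping lemma, so L is not regular.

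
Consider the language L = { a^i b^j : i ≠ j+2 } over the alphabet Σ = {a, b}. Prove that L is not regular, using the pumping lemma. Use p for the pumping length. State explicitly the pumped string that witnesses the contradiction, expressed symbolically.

Toward a contradiction, assume L is regular with pumping length p.
Choose w = a^p b^{p+p!-2}. Since p ≠ (p+p!-2)+2 = p+p!, w ∈ L; and |w| ≥ p.
By the pumping lemma, w = xyz with |xy| ≤ p and y is nonempty.
Because |xy| ≤ p and w begins with p copies of a, we have y = a^k with 1 ≤ k ≤ p.
Since 1 ≤ k ≤ p, k divides p!; set t = 1 + p!/k. Then xy^t z has p + (p!/k)·k = p + p! copies of a. Now the a-count is p+p! and (b-count)+2 = (p+p!-2)+2 = p+p!, so i ≠ j+2 fails. So xy^t z = a^{p+p!} b^{p+p!-2} ∉ L.
This contradicts the pumping lemma, so L is not regular.

a^{p+p!} b^{p+p!-2}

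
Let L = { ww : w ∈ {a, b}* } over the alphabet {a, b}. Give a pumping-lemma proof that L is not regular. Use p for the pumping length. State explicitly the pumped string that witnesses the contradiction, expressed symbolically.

Assume L is regular. Let p be the pumping length given by the pumping lemma.
Take w = a^p b^p a^p b^p = uu where u = a^pb^p; then w ∈ L and |w| = 4p ≥ p.
By the pumping lemma, w = xyz with |xy| ≤ p and |y| > 0.
Since the first p symbols of w are all a's and |xy| ≤ p, y lies entirely in the leading a-block: y = a^k for some k with 1 ≤ k ≤ p.
Pump with i = 2: xy^2z = a^{p+k} b^p a^p b^p, of length 4p+k. Suppose this equals vv. The string starts with a and ends with b, so v does too; thus the boundary between the two copies of v is a b→a transition. There is exactly one such transition, at position 2p+k, so |v| = 2p+k and |vv| = 4p+2k ≠ 4p+k since k ≥ 1. So xy^2z ∉ L.
This contradicts the pumping lemma, so L is not regular.

a^{p+k} b^p a^p b^p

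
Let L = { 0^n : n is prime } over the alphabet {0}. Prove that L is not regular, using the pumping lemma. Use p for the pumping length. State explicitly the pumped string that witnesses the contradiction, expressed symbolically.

0^{q(1+k)}

Assume L is regular. Let p be the pumping length given by the pumping lemma.
Let q be a prime with q ≥ p+2 (infinitely many primes exist), and take w = 0^q ∈ L with |w| = q ≥ p.
Write w = xyz as guaranteed by the lemma, with |xy| ≤ p and |y| > 0.
Then y = 0^k for some k with 1 ≤ k ≤ p.
Since 1 ≤ k ≤ p, |xz| = q-k. Pump with i = q+1: |xy^{q+1}z| = (q-k)+(q+1)k = q+qk = q(1+k), which is composite (both factors ≥ 2). So xy^{q+1}z = 0^{q(1+k)} ∉ L.
This is a contradiction; hence L is not regular.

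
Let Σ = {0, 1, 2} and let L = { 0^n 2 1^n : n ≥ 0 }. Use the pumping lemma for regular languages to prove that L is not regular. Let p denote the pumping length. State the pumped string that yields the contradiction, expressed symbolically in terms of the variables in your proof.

Suppose for contradiction that L is regular, and let p be the pumping length.
Take w = 0^p 2 1^p ∈ L with |w| = 2p+1 ≥ p.
Write w = xyz as guaranteed by the lemma, with |xy| ≤ p and |y| ≥ 1.
Because |xy| ≤ p and w begins with p copies of 0, we have y = 0^k with 1 ≤ k ≤ p.
Pump with i = 2: xy^2z = 0^{p+k} 2 1^p, which would require p+k = p. But k ≥ 1, so xy^2z ∉ L.
This contradicts the pumping lemma, so L is not regular.

0^{p+k} 2 1^p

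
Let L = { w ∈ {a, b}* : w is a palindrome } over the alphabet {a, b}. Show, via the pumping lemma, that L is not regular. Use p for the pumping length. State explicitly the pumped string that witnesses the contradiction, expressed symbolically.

Suppose for contradiction that L is regular, and let p be the pumping length.
Take w = a^p b a^p, a palindrome of length 2p+1 ≥ p.
The pumping lemma gives a decomposition w = xyz where |xy| ≤ p and y is nonempty.
The first p characters of w are a's, so xy (and hence y) consists only of a's. Write y = a^k, 1 ≤ k ≤ p.
Pump with i = 2: xy^2z = a^{p+k} b a^p. Its reverse is a^p b a^{p+k}, which differs from xy^2z since k ≥ 1. So xy^2z is not a palindrome and xy^2z ∉ L.
This contradicts the pumping lemma, so L is not regular.

a^{p+k} b a^p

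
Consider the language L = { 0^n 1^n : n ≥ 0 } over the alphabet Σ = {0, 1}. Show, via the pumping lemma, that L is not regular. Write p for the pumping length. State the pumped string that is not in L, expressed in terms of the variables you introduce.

0^{p+k} 1^p

Suppose for contradiction that L is regular, and let p be the pumping length.
Take w = 0^p 1^p. Then w ∈ L and |w| = 2p ≥ p.
The pumping lemma gives a decomposition w = xyz where |xy| ≤ p and y is nonempty.
Since the first p symbols of w are all 0's and |xy| ≤ p, y lies entirely in the leading 0-block: y = 0^k for some k with 1 ≤ k ≤ p.
Pump with i = 2: xy^2z = 0^{p+k} 1^p. For this to lie in L we would need p = p+k, which forces k = 0. But k ≥ 1, so xy^2z ∉ L.
This is a contradiction; hence L is not regular.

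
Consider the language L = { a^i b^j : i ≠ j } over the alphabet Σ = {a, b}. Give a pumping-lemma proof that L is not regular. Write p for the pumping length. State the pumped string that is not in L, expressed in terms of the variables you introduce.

a^{p+p!} b^{p+p!}

Assume L is regular; let p be its pumping constant.
Choose w = a^p b^{p+p!}. Since p ≠ p+p!, w ∈ L; and |w| ≥ p.
By the pumping lemma, w = xyz with |xy| ≤ p and |y| > 0.
Because |xy| ≤ p and w begins with p copies of a, we have y = a^k with 1 ≤ k ≤ p.
Since 1 ≤ k ≤ p, k divides p!; set t = 1 + p!/k. Then xy^t z has p + (p!/k)·k = p + p! copies of a. Now the a-count equals the b-count, so i ≠ j fails. So xy^t z = a^{p+p!} b^{p+p!} ∉ L.
Contradiction. Therefore L is not regular.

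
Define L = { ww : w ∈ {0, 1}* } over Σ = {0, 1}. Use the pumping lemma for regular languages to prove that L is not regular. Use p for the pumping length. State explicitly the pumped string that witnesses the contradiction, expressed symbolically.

0^{p+k} 1^p 0^p 1^p

Assume L is regular; let p be its pumping constant.
Take w = 0^p 1^p 0^p 1^p = uu where u = 0^p1^p; then w ∈ L and |w| = 4p ≥ p.
By the pumping lemma, w = xyz with |xy| ≤ p and |y| ≥ 1.
The first p characters of w are 0's, so xy (and hence y) consists only of 0's. Write y = 0^k, 1 ≤ k ≤ p.
Pump with i = 2: xy^2z = 0^{p+k} 1^p 0^p 1^p, of length 4p+k. Suppose this equals vv. The string starts with 0 and ends with 1, so v does too; thus the boundary between the two copies of v is a 1→0 transition. There is exactly one such transition, at position 2p+k, so |v| = 2p+k and |vv| = 4p+2k ≠ 4p+k since k ≥ 1. So xy^2z ∉ L.
This contradicts the pumping lemma, so L is not regular.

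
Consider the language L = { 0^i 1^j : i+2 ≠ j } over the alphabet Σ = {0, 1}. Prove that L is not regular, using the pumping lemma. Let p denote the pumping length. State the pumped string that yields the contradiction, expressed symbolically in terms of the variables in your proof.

Assume L is regular; let p be its pumping constant.
Choose w = 0^p 1^{p+p!+2}. Since p ≠ (p+p!+2)-2 = p+p!, w ∈ L; and |w| ≥ p.
The pumping lemma gives a decomposition w = xyz where |xy| ≤ p and |y| > 0.
Since the first p symbols of w are all 0's and |xy| ≤ p, y lies entirely in the leading 0-block: y = 0^k for some k with 1 ≤ k ≤ p.
Since 1 ≤ k ≤ p, k divides p!; set t = 1 + p!/k. Then xy^t z has p + (p!/k)·k = p + p! copies of 0. Now the 0-count is p+p! and (1-count)-2 = (p+p!+2)-2 = p+p!, so i+2 ≠ j fails. So xy^t z = 0^{p+p!} 1^{p+p!+2} ∉ L.
This is a contradiction; hence L is not regular.

0^{p+p!} 1^{p+p!+2}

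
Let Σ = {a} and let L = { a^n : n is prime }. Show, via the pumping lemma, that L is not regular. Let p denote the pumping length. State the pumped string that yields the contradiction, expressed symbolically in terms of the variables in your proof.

Suppose for contradiction that L is regular, and let p be the pumping length.
Let q be a prime with q ≥ p+2 (infinitely many primes exist), and take w = a^q ∈ L with |w| = q ≥ p.
By the pumping lemma, w = xyz with |xy| ≤ p and y is nonempty.
Then y = a^k for some k with 1 ≤ k ≤ p.
Since 1 ≤ k ≤ p, |xz| = q-k. Pump with i = q+1: |xy^{q+1}z| = (q-k)+(q+1)k = q+qk = q(1+k), which is composite (both factors ≥ 2). So xy^{q+1}z = a^{q(1+k)} ∉ L.
This is a contradiction; hence L is not regular.

a^{q(1+k)}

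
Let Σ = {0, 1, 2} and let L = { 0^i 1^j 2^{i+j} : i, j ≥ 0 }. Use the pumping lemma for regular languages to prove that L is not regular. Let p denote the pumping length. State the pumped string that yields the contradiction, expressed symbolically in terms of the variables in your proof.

0^{p+k} 1^p 2^{2p}

Toward a contradiction, assume L is regular with pumping length p.
Take w = 0^p 1^p 2^{2p} ∈ L (with i=j=p, i+j=2p), |w| = 4p ≥ p.
The pumping lemma gives a decomposition w = xyz where |xy| ≤ p and |y| > 0.
Since the first p symbols of w are all 0's and |xy| ≤ p, y lies entirely in the leading 0-block: y = 0^k for some k with 1 ≤ k ≤ p.
Consider xy^2z = 0^{p+k} 1^p 2^{2p}. Now the 0- and 1-counts sum to 2p+k, but the 2-count is 2p ≠ 2p+k. So xy^2z ∉ L.
This is a contradiction; hence L is not regular.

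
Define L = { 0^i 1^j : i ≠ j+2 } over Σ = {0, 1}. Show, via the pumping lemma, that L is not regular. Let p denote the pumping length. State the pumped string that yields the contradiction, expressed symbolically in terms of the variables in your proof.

Assume L is regular. Let p be the pumping length given by the pumping lemma.
Choose w = 0^p 1^{p+p!-2}. Since p ≠ (p+p!-2)+2 = p+p!, w ∈ L; and |w| ≥ p.
The pumping lemma gives a decomposition w = xyz where |xy| ≤ p and |y| > 0.
Because |xy| ≤ p and w begins with p copies of 0, we have y = 0^k with 1 ≤ k ≤ p.
Since 1 ≤ k ≤ p, k divides p!; set t = 1 + p!/k. Then xy^t z has p + (p!/k)·k = p + p! copies of 0. Now the 0-count is p+p! and (1-count)+2 = (p+p!-2)+2 = p+p!, so i ≠ j+2 fails. So xy^t z = 0^{p+p!} 1^{p+p!-2} ∉ L.
This contradicts the pumping lemma, so L is not regular.

0^{p+p!} 1^{p+p!-2}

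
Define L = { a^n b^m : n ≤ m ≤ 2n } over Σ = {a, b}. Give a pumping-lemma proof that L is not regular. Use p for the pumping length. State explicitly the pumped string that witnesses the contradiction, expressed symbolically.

a^{p+k} b^p

Toward a contradiction, assume L is regular with pumping length p.
Take w = a^p b^p ∈ L (since p ≤ p ≤ 2p), with |w| = 2p ≥ p.
By the pumping lemma, w = xyz with |xy| ≤ p and y is nonempty.
Since the first p symbols of w are all a's and |xy| ≤ p, y lies entirely in the leading a-block: y = a^k for some k with 1 ≤ k ≤ p.
Pump with i = 2: xy^2z = a^{p+k} b^p. Now n = p+k > p = m, so the condition n ≤ m fails. Thus xy^2z ∉ L.
This contradicts the pumping lemma, so L is not regular.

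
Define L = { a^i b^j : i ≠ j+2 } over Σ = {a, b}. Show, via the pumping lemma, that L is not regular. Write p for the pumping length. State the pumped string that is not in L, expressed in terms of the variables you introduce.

Assume L is regular. Let p be the pumping length given by the pumping lemma.
Choose w = a^p b^{p+p!-2}. Since p ≠ (p+p!-2)+2 = p+p!, w ∈ L; and |w| ≥ p.
The pumping lemma gives a decomposition w = xyz where |xy| ≤ p and |y| ≥ 1.
Because |xy| ≤ p and w begins with p copies of a, we have y = a^k with 1 ≤ k ≤ p.
Since 1 ≤ k ≤ p, k divides p!; set t = 1 + p!/k. Then xy^t z has p + (p!/k)·k = p + p! copies of a. Now the a-count is p+p! and (b-count)+2 = (p+p!-2)+2 = p+p!, so i ≠ j+2 fails. So xy^t z = a^{p+p!} b^{p+p!-2} ∉ L.
This is a contradiction; hence L is not regular.

a^{p+p!} b^{p+p!-2}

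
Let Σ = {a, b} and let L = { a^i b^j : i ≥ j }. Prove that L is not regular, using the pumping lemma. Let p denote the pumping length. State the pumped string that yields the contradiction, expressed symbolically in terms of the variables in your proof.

a^{p-k} b^p

Assume L is regular. Let p be the pumping length given by the pumping lemma.
Choose w = a^p b^p ∈ L, with |w| = 2p ≥ p.
Write w = xyz as guaranteed by the lemma, with |xy| ≤ p and y is nonempty.
Because |xy| ≤ p and w begins with p copies of a, we have y = a^k with 1 ≤ k ≤ p.
Consider xy^0z = xz = a^{p-k} b^p. Since k ≥ 1, the a-count p-k is less than p, so i ≥ j fails; thus xz ∉ L.
This contradicts the pumping lemma, so L is not regular.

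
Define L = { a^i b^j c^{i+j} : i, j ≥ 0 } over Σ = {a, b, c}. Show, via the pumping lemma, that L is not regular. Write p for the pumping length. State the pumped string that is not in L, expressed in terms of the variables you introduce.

Suppose for contradiction that L is regular, and let p be the pumping length.
Take w = a^p b^p c^{2p} ∈ L (with i=j=p, i+j=2p), |w| = 4p ≥ p.
The pumping lemma gives a decomposition w = xyz where |xy| ≤ p and |y| > 0.
Because |xy| ≤ p and w begins with p copies of a, we have y = a^k with 1 ≤ k ≤ p.
Consider xy^2z = a^{p+k} b^p c^{2p}. Now the a- and b-counts sum to 2p+k, but the c-count is 2p ≠ 2p+k. So xy^2z ∉ L.
This is a contradiction; hence L is not regular.

a^{p+k} b^p c^{2p}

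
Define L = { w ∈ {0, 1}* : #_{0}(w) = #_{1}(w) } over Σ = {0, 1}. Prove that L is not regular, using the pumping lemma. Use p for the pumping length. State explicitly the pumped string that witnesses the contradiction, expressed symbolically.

0^{p+k} 1^p

Toward a contradiction, assume L is regular with pumping length p.
Choose w = 0^p 1^p ∈ L with |w| = 2p ≥ p.
The pumping lemma gives a decomposition w = xyz where |xy| ≤ p and |y| > 0.
Because |xy| ≤ p and w begins with p copies of 0, we have y = 0^k with 1 ≤ k ≤ p.
Pump with i = 2: xy^2z = 0^{p+k} 1^p has p+k occurrences of 0 but only p of 1. Since k ≥ 1 the counts differ, so xy^2z ∉ L.
This contradicts the pumping lemma, so L is not regular.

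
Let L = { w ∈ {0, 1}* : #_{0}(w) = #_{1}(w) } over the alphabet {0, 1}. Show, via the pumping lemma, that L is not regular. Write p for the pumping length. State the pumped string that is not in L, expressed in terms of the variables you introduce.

Assume L is regular; let p be its pumping constant.
Choose w = 0^p 1^p ∈ L with |w| = 2p ≥ p.
Write w = xyz as guaranteed by the lemma, with |xy| ≤ p and |y| ≥ 1.
The first p characters of w are 0's, so xy (and hence y) consists only of 0's. Write y = 0^k, 1 ≤ k ≤ p.
Pump with i = 2: xy^2z = 0^{p+k} 1^p has p+k occurrences of 0 but only p of 1. Since k ≥ 1 the counts differ, so xy^2z ∉ L.
This contradicts the pumping lemma, so L is not regular.

0^{p+k} 1^p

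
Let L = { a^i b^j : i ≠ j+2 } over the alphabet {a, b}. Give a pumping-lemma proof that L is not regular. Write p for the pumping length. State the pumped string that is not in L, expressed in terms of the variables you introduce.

a^{p+p!} b^{p+p!-2}

Assume L is regular. Let p be the pumping length given by the pumping lemma.
Choose w = a^p b^{p+p!-2}. Since p ≠ (p+p!-2)+2 = p+p!, w ∈ L; and |w| ≥ p.
By the pumping lemma, w = xyz with |xy| ≤ p and |y| ≥ 1.
Since the first p symbols of w are all a's and |xy| ≤ p, y lies entirely in the leading a-block: y = a^k for some k with 1 ≤ k ≤ p.
Since 1 ≤ k ≤ p, k divides p!; set t = 1 + p!/k. Then xy^t z has p + (p!/k)·k = p + p! copies of a. Now the a-count is p+p! and (b-count)+2 = (p+p!-2)+2 = p+p!, so i ≠ j+2 fails. So xy^t z = a^{p+p!} b^{p+p!-2} ∉ L.
This contradicts the pumping lemma, so L is not regular.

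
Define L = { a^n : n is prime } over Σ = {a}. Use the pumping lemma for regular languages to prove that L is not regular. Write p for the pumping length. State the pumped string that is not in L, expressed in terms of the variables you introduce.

a^{q(1+k)}

Assume L is regular. Let p be the pumping length given by the pumping lemma.
Let q be a prime with q ≥ p+2 (infinitely many primes exist), and take w = a^q ∈ L with |w| = q ≥ p.
By the pumping lemma, w = xyz with |xy| ≤ p and y is nonempty.
Then y = a^k for some k with 1 ≤ k ≤ p.
Since 1 ≤ k ≤ p, |xz| = q-k. Pump with i = q+1: |xy^{q+1}z| = (q-k)+(q+1)k = q+qk = q(1+k), which is composite (both factors ≥ 2). So xy^{q+1}z = a^{q(1+k)} ∉ L.
This contradicts the pumping lemma, so L is not regular.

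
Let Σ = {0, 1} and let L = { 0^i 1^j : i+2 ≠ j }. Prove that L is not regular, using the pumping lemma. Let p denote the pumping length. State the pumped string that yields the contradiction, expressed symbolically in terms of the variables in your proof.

0^{p+p!} 1^{p+p!+2}

Suppose for contradiction that L is regular, and let p be the pumping length.
Choose w = 0^p 1^{p+p!+2}. Since p ≠ (p+p!+2)-2 = p+p!, w ∈ L; and |w| ≥ p.
By the pumping lemma, w = xyz with |xy| ≤ p and y is nonempty.
Because |xy| ≤ p and w begins with p copies of 0, we have y = 0^k with 1 ≤ k ≤ p.
Since 1 ≤ k ≤ p, k divides p!; set t = 1 + p!/k. Then xy^t z has p + (p!/k)·k = p + p! copies of 0. Now the 0-count is p+p! and (1-count)-2 = (p+p!+2)-2 = p+p!, so i+2 ≠ j fails. So xy^t z = 0^{p+p!} 1^{p+p!+2} ∉ L.
This is a contradiction; hence L is not regular.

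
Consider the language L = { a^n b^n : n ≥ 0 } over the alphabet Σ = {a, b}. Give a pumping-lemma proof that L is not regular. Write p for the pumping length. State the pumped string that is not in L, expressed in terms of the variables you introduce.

Assume L is regular; let p be its pumping constant.
Choose w = a^p b^p, which is in L with |w| = 2p ≥ p.
By the pumping lemma, w = xyz with |xy| ≤ p and y is nonempty.
Because |xy| ≤ p and w begins with p copies of a, we have y = a^k with 1 ≤ k ≤ p.
Pump with i = 2: xy^2z = a^{p+k} b^p. For this to lie in L we would need p = p+k, which forces k = 0. But k ≥ 1, so xy^2z ∉ L.
Contradiction. Therefore L is not regular.

a^{p+k} b^p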